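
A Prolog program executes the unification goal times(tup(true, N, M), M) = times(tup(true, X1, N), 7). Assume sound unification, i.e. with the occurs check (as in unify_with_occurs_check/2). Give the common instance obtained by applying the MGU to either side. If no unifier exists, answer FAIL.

times(tup(true, 7, 7), 7)

Decompose times/2: tup(true, N, M) = tup(true, X1, N),  M = 7.
Decompose tup/3: true = true,  N = X1,  M = N.
Delete trivial equation true = true.
Bind N := X1; substituting into the one remaining equation that mentions N gives: M = X1.
Bind M := X1; substituting into the remaining equation gives: X1 = 7.
Bind X1 := 7. Substituting into the earlier bindings gives N := 7, M := 7.
Applying the MGU to either side gives times(tup(true, 7, 7), 7).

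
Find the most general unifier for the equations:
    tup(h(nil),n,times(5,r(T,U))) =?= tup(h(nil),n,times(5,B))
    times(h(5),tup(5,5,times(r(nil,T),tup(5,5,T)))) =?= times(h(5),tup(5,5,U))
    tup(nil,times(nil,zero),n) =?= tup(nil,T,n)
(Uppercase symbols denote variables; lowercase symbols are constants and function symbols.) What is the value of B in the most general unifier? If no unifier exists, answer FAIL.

r(times(nil,zero),times(r(nil,times(nil,zero)),tup(5,5,times(nil,zero))))

Decompose tup/3: h(nil) =?= h(nil),  n =?= n,  times(5,r(T,U)) =?= times(5,B).
Delete trivial equation h(nil) =?= h(nil).
Delete trivial equation n =?= n.
Decompose times/2: 5 =?= 5,  r(T,U) =?= B.
Delete trivial equation 5 =?= 5.
Bind B := r(T,U); no other remaining equation mentions B.
Decompose times/2: h(5) =?= h(5),  tup(5,5,times(r(nil,T),tup(5,5,T))) =?= tup(5,5,U).
Delete trivial equation h(5) =?= h(5).
Decompose tup/3: 5 =?= 5,  5 =?= 5,  times(r(nil,T),tup(5,5,T)) =?= U.
Delete trivial equation 5 =?= 5.
Delete trivial equation 5 =?= 5.
Bind U := times(r(nil,T),tup(5,5,T)); no other remaining equation mentions U. Substituting into the earlier binding gives B := r(T,times(r(nil,T),tup(5,5,T))).
Decompose tup/3: nil =?= nil,  times(nil,zero) =?= T,  n =?= n.
Delete trivial equation nil =?= nil.
Bind T := times(nil,zero); no other remaining equation mentions T. Substituting into the earlier bindings gives B := r(times(nil,zero),times(r(nil,times(nil,zero)),tup(5,5,times(nil,zero)))), U := times(r(nil,times(nil,zero)),tup(5,5,times(nil,zero))).
Delete trivial equation n =?= n.
MGU = { B ↦ r(times(nil,zero),times(r(nil,times(nil,zero)),tup(5,5,times(nil,zero)))), U ↦ times(r(nil,times(nil,zero)),tup(5,5,times(nil,zero))), T ↦ times(nil,zero) }, so B ↦ r(times(nil,zero),times(r(nil,times(nil,zero)),tup(5,5,times(nil,zero)))).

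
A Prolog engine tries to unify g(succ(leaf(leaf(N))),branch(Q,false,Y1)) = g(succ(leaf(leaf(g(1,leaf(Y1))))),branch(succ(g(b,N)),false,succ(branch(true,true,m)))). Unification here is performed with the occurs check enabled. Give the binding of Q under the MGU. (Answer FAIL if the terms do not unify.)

Decompose g/2: succ(leaf(leaf(N))) = succ(leaf(leaf(g(1,leaf(Y1))))),  branch(Q,false,Y1) = branch(succ(g(b,N)),false,succ(branch(true,true,m))).
Decompose succ/1: leaf(leaf(N)) = leaf(leaf(g(1,leaf(Y1)))).
Decompose leaf/1: leaf(N) = leaf(g(1,leaf(Y1))).
Decompose leaf/1: N = g(1,leaf(Y1)).
Bind N := g(1,leaf(Y1)); substituting into the remaining equation gives: branch(Q,false,Y1) = branch(succ(g(b,g(1,leaf(Y1)))),false,succ(branch(true,true,m))).
Decompose branch/3: Q = succ(g(b,g(1,leaf(Y1)))),  false = false,  Y1 = succ(branch(true,true,m)).
Bind Q := succ(g(b,g(1,leaf(Y1)))); no other remaining equation mentions Q.
Delete trivial equation false = false.
Bind Y1 := succ(branch(true,true,m)). Substituting into the earlier bindings gives N := g(1,leaf(succ(branch(true,true,m)))), Q := succ(g(b,g(1,leaf(succ(branch(true,true,m)))))).
MGU = { N = g(1,leaf(succ(branch(true,true,m)))), Q = succ(g(b,g(1,leaf(succ(branch(true,true,m)))))), Y1 = succ(branch(true,true,m)) }, so Q = succ(g(b,g(1,leaf(succ(branch(true,true,m)))))).

succ(g(b,g(1,leaf(succ(branch(true,true,m))))))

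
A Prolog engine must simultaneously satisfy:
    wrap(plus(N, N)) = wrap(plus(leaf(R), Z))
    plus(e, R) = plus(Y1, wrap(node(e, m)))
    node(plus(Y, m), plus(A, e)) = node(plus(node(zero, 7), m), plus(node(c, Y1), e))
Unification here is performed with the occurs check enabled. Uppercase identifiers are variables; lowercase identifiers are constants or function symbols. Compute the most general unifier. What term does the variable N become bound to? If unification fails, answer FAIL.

leaf(wrap(node(e, m)))

Decompose wrap/1: plus(N, N) = plus(leaf(R), Z).
Decompose plus/2: N = leaf(R),  N = Z.
Bind N := leaf(R); substituting into the one remaining equation that mentions N gives: leaf(R) = Z.
Bind Z := leaf(R); no other remaining equation mentions Z.
Decompose plus/2: e = Y1,  R = wrap(node(e, m)).
Bind Y1 := e; substituting into the one remaining equation that mentions Y1 gives: node(plus(Y, m), plus(A, e)) = node(plus(node(zero, 7), m), plus(node(c, e), e)).
Bind R := wrap(node(e, m)); no other remaining equation mentions R. Substituting into the earlier bindings gives N := leaf(wrap(node(e, m))), Z := leaf(wrap(node(e, m))).
Decompose node/2: plus(Y, m) = plus(node(zero, 7), m),  plus(A, e) = plus(node(c, e), e).
Decompose plus/2: Y = node(zero, 7),  m = m.
Bind Y := node(zero, 7); no other remaining equation mentions Y.
Delete trivial equation m = m.
Decompose plus/2: A = node(c, e),  e = e.
Bind A := node(c, e); no other remaining equation mentions A.
Delete trivial equation e = e.
MGU = { N = leaf(wrap(node(e, m))), Z = leaf(wrap(node(e, m))), Y1 = e, R = wrap(node(e, m)), Y = node(zero, 7), A = node(c, e) }, so N = leaf(wrap(node(e, m))).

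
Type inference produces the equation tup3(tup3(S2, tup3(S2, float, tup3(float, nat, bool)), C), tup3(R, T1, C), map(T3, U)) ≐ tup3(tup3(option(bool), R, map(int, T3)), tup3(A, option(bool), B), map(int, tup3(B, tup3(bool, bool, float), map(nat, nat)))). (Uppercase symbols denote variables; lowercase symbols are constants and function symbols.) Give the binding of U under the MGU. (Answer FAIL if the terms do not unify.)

Decompose tup3/3: tup3(S2, tup3(S2, float, tup3(float, nat, bool)), C) ≐ tup3(option(bool), R, map(int, T3)),  tup3(R, T1, C) ≐ tup3(A, option(bool), B),  map(T3, U) ≐ map(int, tup3(B, tup3(bool, bool, float), map(nat, nat))).
Decompose tup3/3: S2 ≐ option(bool),  tup3(S2, float, tup3(float, nat, bool)) ≐ R,  C ≐ map(int, T3).
Bind S2 := option(bool); substituting into the one remaining equation that mentions S2 gives: tup3(option(bool), float, tup3(float, nat, bool)) ≐ R.
Bind R := tup3(option(bool), float, tup3(float, nat, bool)); substituting into the one remaining equation that mentions R gives: tup3(tup3(option(bool), float, tup3(float, nat, bool)), T1, C) ≐ tup3(A, option(bool), B).
Bind C := map(int, T3); substituting into the one remaining equation that mentions C gives: tup3(tup3(option(bool), float, tup3(float, nat, bool)), T1, map(int, T3)) ≐ tup3(A, option(bool), B).
Decompose tup3/3: tup3(option(bool), float, tup3(float, nat, bool)) ≐ A,  T1 ≐ option(bool),  map(int, T3) ≐ B.
Bind A := tup3(option(bool), float, tup3(float, nat, bool)); no other remaining equation mentions A.
Bind T1 := option(bool); no other remaining equation mentions T1.
Bind B := map(int, T3); substituting into the remaining equation gives: map(T3, U) ≐ map(int, tup3(map(int, T3), tup3(bool, bool, float), map(nat, nat))).
Decompose map/2: T3 ≐ int,  U ≐ tup3(map(int, T3), tup3(bool, bool, float), map(nat, nat)).
Bind T3 := int; substituting into the remaining equation gives: U ≐ tup3(map(int, int), tup3(bool, bool, float), map(nat, nat)). Substituting into the earlier bindings gives C := map(int, int), B := map(int, int).
Bind U := tup3(map(int, int), tup3(bool, bool, float), map(nat, nat)).
MGU = { S2 ↦ option(bool), R ↦ tup3(option(bool), float, tup3(float, nat, bool)), C ↦ map(int, int), A ↦ tup3(option(bool), float, tup3(float, nat, bool)), T1 ↦ option(bool), B ↦ map(int, int), T3 ↦ int, U ↦ tup3(map(int, int), tup3(bool, bool, float), map(nat, nat)) }, so U ↦ tup3(map(int, int), tup3(bool, bool, float), map(nat, nat)).

tup3(map(int, int), tup3(bool, bool, float), map(nat, nat))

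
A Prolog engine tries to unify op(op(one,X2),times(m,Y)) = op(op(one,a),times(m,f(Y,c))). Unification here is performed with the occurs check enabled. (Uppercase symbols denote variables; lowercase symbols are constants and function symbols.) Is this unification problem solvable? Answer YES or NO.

NO

Decompose op/2: op(one,X2) = op(one,a),  times(m,Y) = times(m,f(Y,c)).
Decompose op/2: one = one,  X2 = a.
Delete trivial equation one = one.
Bind X2 := a; no other remaining equation mentions X2.
Decompose times/2: m = m,  Y = f(Y,c).
Delete trivial equation m = m.
Occurs check fails: Y occurs in f(Y,c); the equation Y = f(Y,c) has no finite solution.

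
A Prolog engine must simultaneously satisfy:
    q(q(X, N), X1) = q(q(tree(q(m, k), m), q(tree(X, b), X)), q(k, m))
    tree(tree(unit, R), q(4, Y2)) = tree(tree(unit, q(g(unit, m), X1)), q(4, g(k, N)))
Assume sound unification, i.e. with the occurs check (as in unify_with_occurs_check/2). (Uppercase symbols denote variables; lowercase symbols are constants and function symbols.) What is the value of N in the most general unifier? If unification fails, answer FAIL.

q(tree(tree(q(m, k), m), b), tree(q(m, k), m))

Decompose q/2: q(X, N) = q(tree(q(m, k), m), q(tree(X, b), X)),  X1 = q(k, m).
Decompose q/2: X = tree(q(m, k), m),  N = q(tree(X, b), X).
Bind X := tree(q(m, k), m); substituting into the one remaining equation that mentions X gives: N = q(tree(tree(q(m, k), m), b), tree(q(m, k), m)).
Bind N := q(tree(tree(q(m, k), m), b), tree(q(m, k), m)); substituting into the one remaining equation that mentions N gives: tree(tree(unit, R), q(4, Y2)) = tree(tree(unit, q(g(unit, m), X1)), q(4, g(k, q(tree(tree(q(m, k), m), b), tree(q(m, k), m))))).
Bind X1 := q(k, m); substituting into the remaining equation gives: tree(tree(unit, R), q(4, Y2)) = tree(tree(unit, q(g(unit, m), q(k, m))), q(4, g(k, q(tree(tree(q(m, k), m), b), tree(q(m, k), m))))).
Decompose tree/2: tree(unit, R) = tree(unit, q(g(unit, m), q(k, m))),  q(4, Y2) = q(4, g(k, q(tree(tree(q(m, k), m), b), tree(q(m, k), m)))).
Decompose tree/2: unit = unit,  R = q(g(unit, m), q(k, m)).
Delete trivial equation unit = unit.
Bind R := q(g(unit, m), q(k, m)); no other remaining equation mentions R.
Decompose q/2: 4 = 4,  Y2 = g(k, q(tree(tree(q(m, k), m), b), tree(q(m, k), m))).
Delete trivial equation 4 = 4.
Bind Y2 := g(k, q(tree(tree(q(m, k), m), b), tree(q(m, k), m))).
MGU = { X = tree(q(m, k), m), N = q(tree(tree(q(m, k), m), b), tree(q(m, k), m)), X1 = q(k, m), R = q(g(unit, m), q(k, m)), Y2 = g(k, q(tree(tree(q(m, k), m), b), tree(q(m, k), m))) }, so N = q(tree(tree(q(m, k), m), b), tree(q(m, k), m)).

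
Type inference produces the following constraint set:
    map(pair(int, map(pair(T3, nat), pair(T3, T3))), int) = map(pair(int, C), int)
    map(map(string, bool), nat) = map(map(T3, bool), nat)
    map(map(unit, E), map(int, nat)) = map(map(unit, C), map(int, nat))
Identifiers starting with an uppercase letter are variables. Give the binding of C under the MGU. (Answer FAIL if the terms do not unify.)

map(pair(string, nat), pair(string, string))

Decompose map/2: pair(int, map(pair(T3, nat), pair(T3, T3))) = pair(int, C),  int = int.
Decompose pair/2: int = int,  map(pair(T3, nat), pair(T3, T3)) = C.
Delete trivial equation int = int.
Bind C := map(pair(T3, nat), pair(T3, T3)); substituting into the one remaining equation that mentions C gives: map(map(unit, E), map(int, nat)) = map(map(unit, map(pair(T3, nat), pair(T3, T3))), map(int, nat)).
Delete trivial equation int = int.
Decompose map/2: map(string, bool) = map(T3, bool),  nat = nat.
Decompose map/2: string = T3,  bool = bool.
Bind T3 := string; substituting into the one remaining equation that mentions T3 gives: map(map(unit, E), map(int, nat)) = map(map(unit, map(pair(string, nat), pair(string, string))), map(int, nat)). Substituting into the earlier binding gives C := map(pair(string, nat), pair(string, string)).
Delete trivial equation bool = bool.
Delete trivial equation nat = nat.
Decompose map/2: map(unit, E) = map(unit, map(pair(string, nat), pair(string, string))),  map(int, nat) = map(int, nat).
Decompose map/2: unit = unit,  E = map(pair(string, nat), pair(string, string)).
Delete trivial equation unit = unit.
Bind E := map(pair(string, nat), pair(string, string)); no other remaining equation mentions E.
Delete trivial equation map(int, nat) = map(int, nat).
MGU = { C -> map(pair(string, nat), pair(string, string)), T3 -> string, E -> map(pair(string, nat), pair(string, string)) }, so C -> map(pair(string, nat), pair(string, string)).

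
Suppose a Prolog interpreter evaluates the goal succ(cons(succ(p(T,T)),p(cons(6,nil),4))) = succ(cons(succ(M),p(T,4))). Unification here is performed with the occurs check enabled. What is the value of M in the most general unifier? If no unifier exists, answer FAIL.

p(cons(6,nil),cons(6,nil))

Decompose succ/1: cons(succ(p(T,T)),p(cons(6,nil),4)) = cons(succ(M),p(T,4)).
Decompose cons/2: succ(p(T,T)) = succ(M),  p(cons(6,nil),4) = p(T,4).
Decompose succ/1: p(T,T) = M.
Bind M := p(T,T); no other remaining equation mentions M.
Decompose p/2: cons(6,nil) = T,  4 = 4.
Bind T := cons(6,nil); no other remaining equation mentions T. Substituting into the earlier binding gives M := p(cons(6,nil),cons(6,nil)).
Delete trivial equation 4 = 4.
MGU = { M = p(cons(6,nil),cons(6,nil)), T = cons(6,nil) }, so M = p(cons(6,nil),cons(6,nil)).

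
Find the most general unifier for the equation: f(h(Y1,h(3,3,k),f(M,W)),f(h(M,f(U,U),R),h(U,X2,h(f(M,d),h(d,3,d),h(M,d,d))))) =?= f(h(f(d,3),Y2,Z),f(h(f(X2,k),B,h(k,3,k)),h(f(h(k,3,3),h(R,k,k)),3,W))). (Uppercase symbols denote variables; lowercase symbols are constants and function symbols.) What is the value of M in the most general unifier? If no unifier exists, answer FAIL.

f(3,k)

Decompose f/2: h(Y1,h(3,3,k),f(M,W)) =?= h(f(d,3),Y2,Z),  f(h(M,f(U,U),R),h(U,X2,h(f(M,d),h(d,3,d),h(M,d,d)))) =?= f(h(f(X2,k),B,h(k,3,k)),h(f(h(k,3,3),h(R,k,k)),3,W)).
Decompose h/3: Y1 =?= f(d,3),  h(3,3,k) =?= Y2,  f(M,W) =?= Z.
Bind Y1 := f(d,3); no other remaining equation mentions Y1.
Bind Y2 := h(3,3,k); no other remaining equation mentions Y2.
Bind Z := f(M,W); no other remaining equation mentions Z.
Decompose f/2: h(M,f(U,U),R) =?= h(f(X2,k),B,h(k,3,k)),  h(U,X2,h(f(M,d),h(d,3,d),h(M,d,d))) =?= h(f(h(k,3,3),h(R,k,k)),3,W).
Decompose h/3: M =?= f(X2,k),  f(U,U) =?= B,  R =?= h(k,3,k).
Bind M := f(X2,k); substituting into the one remaining equation that mentions M gives: h(U,X2,h(f(f(X2,k),d),h(d,3,d),h(f(X2,k),d,d))) =?= h(f(h(k,3,3),h(R,k,k)),3,W). Substituting into the earlier binding gives Z := f(f(X2,k),W).
Bind B := f(U,U); no other remaining equation mentions B.
Bind R := h(k,3,k); substituting into the remaining equation gives: h(U,X2,h(f(f(X2,k),d),h(d,3,d),h(f(X2,k),d,d))) =?= h(f(h(k,3,3),h(h(k,3,k),k,k)),3,W).
Decompose h/3: U =?= f(h(k,3,3),h(h(k,3,k),k,k)),  X2 =?= 3,  h(f(f(X2,k),d),h(d,3,d),h(f(X2,k),d,d)) =?= W.
Bind U := f(h(k,3,3),h(h(k,3,k),k,k)); no other remaining equation mentions U. Substituting into the earlier binding gives B := f(f(h(k,3,3),h(h(k,3,k),k,k)),f(h(k,3,3),h(h(k,3,k),k,k))).
Bind X2 := 3; substituting into the remaining equation gives: h(f(f(3,k),d),h(d,3,d),h(f(3,k),d,d)) =?= W. Substituting into the earlier bindings gives Z := f(f(3,k),W), M := f(3,k).
Bind W := h(f(f(3,k),d),h(d,3,d),h(f(3,k),d,d)). Substituting into the earlier binding gives Z := f(f(3,k),h(f(f(3,k),d),h(d,3,d),h(f(3,k),d,d))).
MGU = { Y1 := f(d,3), Y2 := h(3,3,k), Z := f(f(3,k),h(f(f(3,k),d),h(d,3,d),h(f(3,k),d,d))), M := f(3,k), B := f(f(h(k,3,3),h(h(k,3,k),k,k)),f(h(k,3,3),h(h(k,3,k),k,k))), R := h(k,3,k), U := f(h(k,3,3),h(h(k,3,k),k,k)), X2 := 3, W := h(f(f(3,k),d),h(d,3,d),h(f(3,k),d,d)) }, so M := f(3,k).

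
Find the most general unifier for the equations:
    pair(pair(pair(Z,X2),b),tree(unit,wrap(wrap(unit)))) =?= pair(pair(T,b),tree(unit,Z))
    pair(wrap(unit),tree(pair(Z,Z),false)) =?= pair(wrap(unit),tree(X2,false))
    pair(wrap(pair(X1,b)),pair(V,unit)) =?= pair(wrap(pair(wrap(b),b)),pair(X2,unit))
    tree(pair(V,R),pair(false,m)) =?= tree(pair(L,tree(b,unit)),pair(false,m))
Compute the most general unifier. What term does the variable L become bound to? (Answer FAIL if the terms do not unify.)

pair(wrap(wrap(unit)),wrap(wrap(unit)))

Decompose pair/2: pair(pair(Z,X2),b) =?= pair(T,b),  tree(unit,wrap(wrap(unit))) =?= tree(unit,Z).
Decompose pair/2: pair(Z,X2) =?= T,  b =?= b.
Bind T := pair(Z,X2); no other remaining equation mentions T.
Delete trivial equation b =?= b.
Decompose tree/2: unit =?= unit,  wrap(wrap(unit)) =?= Z.
Delete trivial equation unit =?= unit.
Bind Z := wrap(wrap(unit)); substituting into the one remaining equation that mentions Z gives: pair(wrap(unit),tree(pair(wrap(wrap(unit)),wrap(wrap(unit))),false)) =?= pair(wrap(unit),tree(X2,false)). Substituting into the earlier binding gives T := pair(wrap(wrap(unit)),X2).
Decompose pair/2: wrap(unit) =?= wrap(unit),  tree(pair(wrap(wrap(unit)),wrap(wrap(unit))),false) =?= tree(X2,false).
Delete trivial equation wrap(unit) =?= wrap(unit).
Decompose tree/2: pair(wrap(wrap(unit)),wrap(wrap(unit))) =?= X2,  false =?= false.
Bind X2 := pair(wrap(wrap(unit)),wrap(wrap(unit))); substituting into the one remaining equation that mentions X2 gives: pair(wrap(pair(X1,b)),pair(V,unit)) =?= pair(wrap(pair(wrap(b),b)),pair(pair(wrap(wrap(unit)),wrap(wrap(unit))),unit)). Substituting into the earlier binding gives T := pair(wrap(wrap(unit)),pair(wrap(wrap(unit)),wrap(wrap(unit)))).
Delete trivial equation false =?= false.
Decompose pair/2: wrap(pair(X1,b)) =?= wrap(pair(wrap(b),b)),  pair(V,unit) =?= pair(pair(wrap(wrap(unit)),wrap(wrap(unit))),unit).
Decompose wrap/1: pair(X1,b) =?= pair(wrap(b),b).
Decompose pair/2: X1 =?= wrap(b),  b =?= b.
Bind X1 := wrap(b); no other remaining equation mentions X1.
Delete trivial equation b =?= b.
Decompose pair/2: V =?= pair(wrap(wrap(unit)),wrap(wrap(unit))),  unit =?= unit.
Bind V := pair(wrap(wrap(unit)),wrap(wrap(unit))); substituting into the one remaining equation that mentions V gives: tree(pair(pair(wrap(wrap(unit)),wrap(wrap(unit))),R),pair(false,m)) =?= tree(pair(L,tree(b,unit)),pair(false,m)).
Delete trivial equation unit =?= unit.
Decompose tree/2: pair(pair(wrap(wrap(unit)),wrap(wrap(unit))),R) =?= pair(L,tree(b,unit)),  pair(false,m) =?= pair(false,m).
Decompose pair/2: pair(wrap(wrap(unit)),wrap(wrap(unit))) =?= L,  R =?= tree(b,unit).
Bind L := pair(wrap(wrap(unit)),wrap(wrap(unit))); no other remaining equation mentions L.
Bind R := tree(b,unit); no other remaining equation mentions R.
Delete trivial equation pair(false,m) =?= pair(false,m).
MGU = { T -> pair(wrap(wrap(unit)),pair(wrap(wrap(unit)),wrap(wrap(unit)))), Z -> wrap(wrap(unit)), X2 -> pair(wrap(wrap(unit)),wrap(wrap(unit))), X1 -> wrap(b), V -> pair(wrap(wrap(unit)),wrap(wrap(unit))), L -> pair(wrap(wrap(unit)),wrap(wrap(unit))), R -> tree(b,unit) }, so L -> pair(wrap(wrap(unit)),wrap(wrap(unit))).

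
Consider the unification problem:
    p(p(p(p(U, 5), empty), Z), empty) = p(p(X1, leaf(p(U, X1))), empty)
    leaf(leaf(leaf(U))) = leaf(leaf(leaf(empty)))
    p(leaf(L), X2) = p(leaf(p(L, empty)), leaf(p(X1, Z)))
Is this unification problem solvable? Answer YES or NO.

Decompose p/2: p(p(p(U, 5), empty), Z) = p(X1, leaf(p(U, X1))),  empty = empty.
Decompose p/2: p(p(U, 5), empty) = X1,  Z = leaf(p(U, X1)).
Bind X1 := p(p(U, 5), empty); substituting into the 2 remaining equations that mention X1 gives: Z = leaf(p(U, p(p(U, 5), empty))),  p(leaf(L), X2) = p(leaf(p(L, empty)), leaf(p(p(p(U, 5), empty), Z))).
Bind Z := leaf(p(U, p(p(U, 5), empty))); substituting into the one remaining equation that mentions Z gives: p(leaf(L), X2) = p(leaf(p(L, empty)), leaf(p(p(p(U, 5), empty), leaf(p(U, p(p(U, 5), empty)))))).
Delete trivial equation empty = empty.
Decompose leaf/1: leaf(leaf(U)) = leaf(leaf(empty)).
Decompose leaf/1: leaf(U) = leaf(empty).
Decompose leaf/1: U = empty.
Bind U := empty; substituting into the remaining equation gives: p(leaf(L), X2) = p(leaf(p(L, empty)), leaf(p(p(p(empty, 5), empty), leaf(p(empty, p(p(empty, 5), empty)))))). Substituting into the earlier bindings gives X1 := p(p(empty, 5), empty), Z := leaf(p(empty, p(p(empty, 5), empty))).
Decompose p/2: leaf(L) = leaf(p(L, empty)),  X2 = leaf(p(p(p(empty, 5), empty), leaf(p(empty, p(p(empty, 5), empty))))).
Decompose leaf/1: L = p(L, empty).
Occurs check fails: L occurs in p(L, empty); the equation L = p(L, empty) has no finite solution.

NO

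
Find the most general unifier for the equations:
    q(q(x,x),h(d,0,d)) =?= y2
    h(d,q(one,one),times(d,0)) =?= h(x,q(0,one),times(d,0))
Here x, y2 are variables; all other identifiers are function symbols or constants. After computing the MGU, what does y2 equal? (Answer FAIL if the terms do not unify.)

Bind y2 := q(q(x,x),h(d,0,d)); no other remaining equation mentions y2.
Decompose h/3: d =?= x,  q(one,one) =?= q(0,one),  times(d,0) =?= times(d,0).
Bind x := d; no other remaining equation mentions x. Substituting into the earlier binding gives y2 := q(q(d,d),h(d,0,d)).
Decompose q/2: one =?= 0,  one =?= one.
Clash: constants one and 0 differ; no unifier exists.

FAIL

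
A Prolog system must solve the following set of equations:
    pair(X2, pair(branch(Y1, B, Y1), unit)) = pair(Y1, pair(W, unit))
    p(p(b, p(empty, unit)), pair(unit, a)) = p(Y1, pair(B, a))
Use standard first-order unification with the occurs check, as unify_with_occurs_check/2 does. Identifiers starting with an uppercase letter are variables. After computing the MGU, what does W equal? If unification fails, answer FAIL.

branch(p(b, p(empty, unit)), unit, p(b, p(empty, unit)))

Decompose pair/2: X2 = Y1,  pair(branch(Y1, B, Y1), unit) = pair(W, unit).
Bind X2 := Y1; no other remaining equation mentions X2.
Decompose pair/2: branch(Y1, B, Y1) = W,  unit = unit.
Bind W := branch(Y1, B, Y1); no other remaining equation mentions W.
Delete trivial equation unit = unit.
Decompose p/2: p(b, p(empty, unit)) = Y1,  pair(unit, a) = pair(B, a).
Bind Y1 := p(b, p(empty, unit)); no other remaining equation mentions Y1. Substituting into the earlier bindings gives X2 := p(b, p(empty, unit)), W := branch(p(b, p(empty, unit)), B, p(b, p(empty, unit))).
Decompose pair/2: unit = B,  a = a.
Bind B := unit; no other remaining equation mentions B. Substituting into the earlier binding gives W := branch(p(b, p(empty, unit)), unit, p(b, p(empty, unit))).
Delete trivial equation a = a.
MGU = { X2 ↦ p(b, p(empty, unit)), W ↦ branch(p(b, p(empty, unit)), unit, p(b, p(empty, unit))), Y1 ↦ p(b, p(empty, unit)), B ↦ unit }, so W ↦ branch(p(b, p(empty, unit)), unit, p(b, p(empty, unit))).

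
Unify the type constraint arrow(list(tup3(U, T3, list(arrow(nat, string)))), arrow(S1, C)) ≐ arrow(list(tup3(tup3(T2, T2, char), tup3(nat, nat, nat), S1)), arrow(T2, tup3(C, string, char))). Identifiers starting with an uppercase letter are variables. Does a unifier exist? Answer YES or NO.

NO

Decompose arrow/2: list(tup3(U, T3, list(arrow(nat, string)))) ≐ list(tup3(tup3(T2, T2, char), tup3(nat, nat, nat), S1)),  arrow(S1, C) ≐ arrow(T2, tup3(C, string, char)).
Decompose list/1: tup3(U, T3, list(arrow(nat, string))) ≐ tup3(tup3(T2, T2, char), tup3(nat, nat, nat), S1).
Decompose tup3/3: U ≐ tup3(T2, T2, char),  T3 ≐ tup3(nat, nat, nat),  list(arrow(nat, string)) ≐ S1.
Bind U := tup3(T2, T2, char); no other remaining equation mentions U.
Bind T3 := tup3(nat, nat, nat); no other remaining equation mentions T3.
Bind S1 := list(arrow(nat, string)); substituting into the remaining equation gives: arrow(list(arrow(nat, string)), C) ≐ arrow(T2, tup3(C, string, char)).
Decompose arrow/2: list(arrow(nat, string)) ≐ T2,  C ≐ tup3(C, string, char).
Bind T2 := list(arrow(nat, string)); no other remaining equation mentions T2. Substituting into the earlier binding gives U := tup3(list(arrow(nat, string)), list(arrow(nat, string)), char).
Occurs check fails: C occurs in tup3(C, string, char); the equation C ≐ tup3(C, string, char) has no finite solution.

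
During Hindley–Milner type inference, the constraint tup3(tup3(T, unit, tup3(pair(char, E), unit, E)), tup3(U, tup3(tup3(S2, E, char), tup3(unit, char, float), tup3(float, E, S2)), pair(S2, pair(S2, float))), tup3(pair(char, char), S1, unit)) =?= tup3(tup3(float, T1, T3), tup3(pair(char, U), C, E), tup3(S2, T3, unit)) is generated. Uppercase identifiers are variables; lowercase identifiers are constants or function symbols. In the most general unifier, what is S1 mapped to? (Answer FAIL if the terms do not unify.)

FAIL

Decompose tup3/3: tup3(T, unit, tup3(pair(char, E), unit, E)) =?= tup3(float, T1, T3),  tup3(U, tup3(tup3(S2, E, char), tup3(unit, char, float), tup3(float, E, S2)), pair(S2, pair(S2, float))) =?= tup3(pair(char, U), C, E),  tup3(pair(char, char), S1, unit) =?= tup3(S2, T3, unit).
Decompose tup3/3: T =?= float,  unit =?= T1,  tup3(pair(char, E), unit, E) =?= T3.
Bind T := float; no other remaining equation mentions T.
Bind T1 := unit; no other remaining equation mentions T1.
Bind T3 := tup3(pair(char, E), unit, E); substituting into the one remaining equation that mentions T3 gives: tup3(pair(char, char), S1, unit) =?= tup3(S2, tup3(pair(char, E), unit, E), unit).
Decompose tup3/3: U =?= pair(char, U),  tup3(tup3(S2, E, char), tup3(unit, char, float), tup3(float, E, S2)) =?= C,  pair(S2, pair(S2, float)) =?= E.
Occurs check fails: U occurs in pair(char, U); the equation U =?= pair(char, U) has no finite solution.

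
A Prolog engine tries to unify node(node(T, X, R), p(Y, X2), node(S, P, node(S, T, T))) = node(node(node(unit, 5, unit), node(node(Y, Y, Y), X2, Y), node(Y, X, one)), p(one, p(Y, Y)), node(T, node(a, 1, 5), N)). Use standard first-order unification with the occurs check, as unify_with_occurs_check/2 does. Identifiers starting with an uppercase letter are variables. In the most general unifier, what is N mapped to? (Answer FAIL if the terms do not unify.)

Decompose node/3: node(T, X, R) = node(node(unit, 5, unit), node(node(Y, Y, Y), X2, Y), node(Y, X, one)),  p(Y, X2) = p(one, p(Y, Y)),  node(S, P, node(S, T, T)) = node(T, node(a, 1, 5), N).
Decompose node/3: T = node(unit, 5, unit),  X = node(node(Y, Y, Y), X2, Y),  R = node(Y, X, one).
Bind T := node(unit, 5, unit); substituting into the one remaining equation that mentions T gives: node(S, P, node(S, node(unit, 5, unit), node(unit, 5, unit))) = node(node(unit, 5, unit), node(a, 1, 5), N).
Bind X := node(node(Y, Y, Y), X2, Y); substituting into the one remaining equation that mentions X gives: R = node(Y, node(node(Y, Y, Y), X2, Y), one).
Bind R := node(Y, node(node(Y, Y, Y), X2, Y), one); no other remaining equation mentions R.
Decompose p/2: Y = one,  X2 = p(Y, Y).
Bind Y := one; substituting into the one remaining equation that mentions Y gives: X2 = p(one, one). Substituting into the earlier bindings gives X := node(node(one, one, one), X2, one), R := node(one, node(node(one, one, one), X2, one), one).
Bind X2 := p(one, one); no other remaining equation mentions X2. Substituting into the earlier bindings gives X := node(node(one, one, one), p(one, one), one), R := node(one, node(node(one, one, one), p(one, one), one), one).
Decompose node/3: S = node(unit, 5, unit),  P = node(a, 1, 5),  node(S, node(unit, 5, unit), node(unit, 5, unit)) = N.
Bind S := node(unit, 5, unit); substituting into the one remaining equation that mentions S gives: node(node(unit, 5, unit), node(unit, 5, unit), node(unit, 5, unit)) = N.
Bind P := node(a, 1, 5); no other remaining equation mentions P.
Bind N := node(node(unit, 5, unit), node(unit, 5, unit), node(unit, 5, unit)).
MGU = { T ↦ node(unit, 5, unit), X ↦ node(node(one, one, one), p(one, one), one), R ↦ node(one, node(node(one, one, one), p(one, one), one), one), Y ↦ one, X2 ↦ p(one, one), S ↦ node(unit, 5, unit), P ↦ node(a, 1, 5), N ↦ node(node(unit, 5, unit), node(unit, 5, unit), node(unit, 5, unit)) }, so N ↦ node(node(unit, 5, unit), node(unit, 5, unit), node(unit, 5, unit)).

node(node(unit, 5, unit), node(unit, 5, unit), node(unit, 5, unit))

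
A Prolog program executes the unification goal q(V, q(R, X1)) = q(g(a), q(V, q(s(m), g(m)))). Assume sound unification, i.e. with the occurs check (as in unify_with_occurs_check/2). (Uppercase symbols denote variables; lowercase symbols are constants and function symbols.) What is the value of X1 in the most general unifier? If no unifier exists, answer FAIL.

q(s(m), g(m))

Decompose q/2: V = g(a),  q(R, X1) = q(V, q(s(m), g(m))).
Bind V := g(a); substituting into the remaining equation gives: q(R, X1) = q(g(a), q(s(m), g(m))).
Decompose q/2: R = g(a),  X1 = q(s(m), g(m)).
Bind R := g(a); no other remaining equation mentions R.
Bind X1 := q(s(m), g(m)).
MGU = { V ↦ g(a), R ↦ g(a), X1 ↦ q(s(m), g(m)) }, so X1 ↦ q(s(m), g(m)).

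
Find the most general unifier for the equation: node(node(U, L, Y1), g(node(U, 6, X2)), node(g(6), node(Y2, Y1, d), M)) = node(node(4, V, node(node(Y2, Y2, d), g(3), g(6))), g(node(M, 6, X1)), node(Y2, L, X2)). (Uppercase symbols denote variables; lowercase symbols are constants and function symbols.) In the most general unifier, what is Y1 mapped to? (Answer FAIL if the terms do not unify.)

Decompose node/3: node(U, L, Y1) = node(4, V, node(node(Y2, Y2, d), g(3), g(6))),  g(node(U, 6, X2)) = g(node(M, 6, X1)),  node(g(6), node(Y2, Y1, d), M) = node(Y2, L, X2).
Decompose node/3: U = 4,  L = V,  Y1 = node(node(Y2, Y2, d), g(3), g(6)).
Bind U := 4; substituting into the one remaining equation that mentions U gives: g(node(4, 6, X2)) = g(node(M, 6, X1)).
Bind L := V; substituting into the one remaining equation that mentions L gives: node(g(6), node(Y2, Y1, d), M) = node(Y2, V, X2).
Bind Y1 := node(node(Y2, Y2, d), g(3), g(6)); substituting into the one remaining equation that mentions Y1 gives: node(g(6), node(Y2, node(node(Y2, Y2, d), g(3), g(6)), d), M) = node(Y2, V, X2).
Decompose g/1: node(4, 6, X2) = node(M, 6, X1).
Decompose node/3: 4 = M,  6 = 6,  X2 = X1.
Bind M := 4; substituting into the one remaining equation that mentions M gives: node(g(6), node(Y2, node(node(Y2, Y2, d), g(3), g(6)), d), 4) = node(Y2, V, X2).
Delete trivial equation 6 = 6.
Bind X2 := X1; substituting into the remaining equation gives: node(g(6), node(Y2, node(node(Y2, Y2, d), g(3), g(6)), d), 4) = node(Y2, V, X1).
Decompose node/3: g(6) = Y2,  node(Y2, node(node(Y2, Y2, d), g(3), g(6)), d) = V,  4 = X1.
Bind Y2 := g(6); substituting into the one remaining equation that mentions Y2 gives: node(g(6), node(node(g(6), g(6), d), g(3), g(6)), d) = V. Substituting into the earlier binding gives Y1 := node(node(g(6), g(6), d), g(3), g(6)).
Bind V := node(g(6), node(node(g(6), g(6), d), g(3), g(6)), d); no other remaining equation mentions V. Substituting into the earlier binding gives L := node(g(6), node(node(g(6), g(6), d), g(3), g(6)), d).
Bind X1 := 4. Substituting into the earlier binding gives X2 := 4.
MGU = { U := 4, L := node(g(6), node(node(g(6), g(6), d), g(3), g(6)), d), Y1 := node(node(g(6), g(6), d), g(3), g(6)), M := 4, X2 := 4, Y2 := g(6), V := node(g(6), node(node(g(6), g(6), d), g(3), g(6)), d), X1 := 4 }, so Y1 := node(node(g(6), g(6), d), g(3), g(6)).

node(node(g(6), g(6), d), g(3), g(6))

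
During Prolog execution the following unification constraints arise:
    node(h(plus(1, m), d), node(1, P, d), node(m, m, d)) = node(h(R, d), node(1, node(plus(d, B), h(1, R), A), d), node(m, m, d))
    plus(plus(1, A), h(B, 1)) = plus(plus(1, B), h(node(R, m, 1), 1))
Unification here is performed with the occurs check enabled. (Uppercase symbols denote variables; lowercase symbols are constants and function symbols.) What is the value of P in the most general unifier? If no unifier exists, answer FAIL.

node(plus(d, node(plus(1, m), m, 1)), h(1, plus(1, m)), node(plus(1, m), m, 1))

Decompose node/3: h(plus(1, m), d) = h(R, d),  node(1, P, d) = node(1, node(plus(d, B), h(1, R), A), d),  node(m, m, d) = node(m, m, d).
Decompose h/2: plus(1, m) = R,  d = d.
Bind R := plus(1, m); substituting into the 2 remaining equations that mention R gives: node(1, P, d) = node(1, node(plus(d, B), h(1, plus(1, m)), A), d),  plus(plus(1, A), h(B, 1)) = plus(plus(1, B), h(node(plus(1, m), m, 1), 1)).
Delete trivial equation d = d.
Decompose node/3: 1 = 1,  P = node(plus(d, B), h(1, plus(1, m)), A),  d = d.
Delete trivial equation 1 = 1.
Bind P := node(plus(d, B), h(1, plus(1, m)), A); no other remaining equation mentions P.
Delete trivial equation d = d.
Delete trivial equation node(m, m, d) = node(m, m, d).
Decompose plus/2: plus(1, A) = plus(1, B),  h(B, 1) = h(node(plus(1, m), m, 1), 1).
Decompose plus/2: 1 = 1,  A = B.
Delete trivial equation 1 = 1.
Bind A := B; no other remaining equation mentions A. Substituting into the earlier binding gives P := node(plus(d, B), h(1, plus(1, m)), B).
Decompose h/2: B = node(plus(1, m), m, 1),  1 = 1.
Bind B := node(plus(1, m), m, 1); no other remaining equation mentions B. Substituting into the earlier bindings gives P := node(plus(d, node(plus(1, m), m, 1)), h(1, plus(1, m)), node(plus(1, m), m, 1)), A := node(plus(1, m), m, 1).
Delete trivial equation 1 = 1.
MGU = { R -> plus(1, m), P -> node(plus(d, node(plus(1, m), m, 1)), h(1, plus(1, m)), node(plus(1, m), m, 1)), A -> node(plus(1, m), m, 1), B -> node(plus(1, m), m, 1) }, so P -> node(plus(d, node(plus(1, m), m, 1)), h(1, plus(1, m)), node(plus(1, m), m, 1)).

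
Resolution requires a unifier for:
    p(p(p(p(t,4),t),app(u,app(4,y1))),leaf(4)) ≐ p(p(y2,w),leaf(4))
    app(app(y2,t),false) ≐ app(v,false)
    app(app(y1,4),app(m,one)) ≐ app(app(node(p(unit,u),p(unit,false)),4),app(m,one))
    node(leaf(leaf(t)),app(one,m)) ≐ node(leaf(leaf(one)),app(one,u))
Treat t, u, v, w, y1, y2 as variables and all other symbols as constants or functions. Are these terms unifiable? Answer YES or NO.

YES

Decompose p/2: p(p(p(t,4),t),app(u,app(4,y1))) ≐ p(y2,w),  leaf(4) ≐ leaf(4).
Decompose p/2: p(p(t,4),t) ≐ y2,  app(u,app(4,y1)) ≐ w.
Bind y2 := p(p(t,4),t); substituting into the one remaining equation that mentions y2 gives: app(app(p(p(t,4),t),t),false) ≐ app(v,false).
Bind w := app(u,app(4,y1)); no other remaining equation mentions w.
Delete trivial equation leaf(4) ≐ leaf(4).
Decompose app/2: app(p(p(t,4),t),t) ≐ v,  false ≐ false.
Bind v := app(p(p(t,4),t),t); no other remaining equation mentions v.
Delete trivial equation false ≐ false.
Decompose app/2: app(y1,4) ≐ app(node(p(unit,u),p(unit,false)),4),  app(m,one) ≐ app(m,one).
Decompose app/2: y1 ≐ node(p(unit,u),p(unit,false)),  4 ≐ 4.
Bind y1 := node(p(unit,u),p(unit,false)); no other remaining equation mentions y1. Substituting into the earlier binding gives w := app(u,app(4,node(p(unit,u),p(unit,false)))).
Delete trivial equation 4 ≐ 4.
Delete trivial equation app(m,one) ≐ app(m,one).
Decompose node/2: leaf(leaf(t)) ≐ leaf(leaf(one)),  app(one,m) ≐ app(one,u).
Decompose leaf/1: leaf(t) ≐ leaf(one).
Decompose leaf/1: t ≐ one.
Bind t := one; no other remaining equation mentions t. Substituting into the earlier bindings gives y2 := p(p(one,4),one), v := app(p(p(one,4),one),one).
Decompose app/2: one ≐ one,  m ≐ u.
Delete trivial equation one ≐ one.
Bind u := m. Substituting into the earlier bindings gives w := app(m,app(4,node(p(unit,m),p(unit,false)))), y1 := node(p(unit,m),p(unit,false)).
No equations remain and no clash or occurs-check failure arose, so a unifier exists.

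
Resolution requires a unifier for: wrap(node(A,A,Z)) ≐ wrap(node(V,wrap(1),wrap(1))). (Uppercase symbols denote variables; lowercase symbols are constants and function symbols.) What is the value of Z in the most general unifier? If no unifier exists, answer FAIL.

Decompose wrap/1: node(A,A,Z) ≐ node(V,wrap(1),wrap(1)).
Decompose node/3: A ≐ V,  A ≐ wrap(1),  Z ≐ wrap(1).
Bind A := V; substituting into the one remaining equation that mentions A gives: V ≐ wrap(1).
Bind V := wrap(1); no other remaining equation mentions V. Substituting into the earlier binding gives A := wrap(1).
Bind Z := wrap(1).
MGU = { A ↦ wrap(1), V ↦ wrap(1), Z ↦ wrap(1) }, so Z ↦ wrap(1).

wrap(1)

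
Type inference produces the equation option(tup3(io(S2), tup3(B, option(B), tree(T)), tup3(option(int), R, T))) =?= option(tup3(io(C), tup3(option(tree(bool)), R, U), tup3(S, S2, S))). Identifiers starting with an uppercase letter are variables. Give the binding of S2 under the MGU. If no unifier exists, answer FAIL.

option(option(tree(bool)))

Decompose option/1: tup3(io(S2), tup3(B, option(B), tree(T)), tup3(option(int), R, T)) =?= tup3(io(C), tup3(option(tree(bool)), R, U), tup3(S, S2, S)).
Decompose tup3/3: io(S2) =?= io(C),  tup3(B, option(B), tree(T)) =?= tup3(option(tree(bool)), R, U),  tup3(option(int), R, T) =?= tup3(S, S2, S).
Decompose io/1: S2 =?= C.
Bind S2 := C; substituting into the one remaining equation that mentions S2 gives: tup3(option(int), R, T) =?= tup3(S, C, S).
Decompose tup3/3: B =?= option(tree(bool)),  option(B) =?= R,  tree(T) =?= U.
Bind B := option(tree(bool)); substituting into the one remaining equation that mentions B gives: option(option(tree(bool))) =?= R.
Bind R := option(option(tree(bool))); substituting into the one remaining equation that mentions R gives: tup3(option(int), option(option(tree(bool))), T) =?= tup3(S, C, S).
Bind U := tree(T); no other remaining equation mentions U.
Decompose tup3/3: option(int) =?= S,  option(option(tree(bool))) =?= C,  T =?= S.
Bind S := option(int); substituting into the one remaining equation that mentions S gives: T =?= option(int).
Bind C := option(option(tree(bool))); no other remaining equation mentions C. Substituting into the earlier binding gives S2 := option(option(tree(bool))).
Bind T := option(int). Substituting into the earlier binding gives U := tree(option(int)).
MGU = { S2 ↦ option(option(tree(bool))), B ↦ option(tree(bool)), R ↦ option(option(tree(bool))), U ↦ tree(option(int)), S ↦ option(int), C ↦ option(option(tree(bool))), T ↦ option(int) }, so S2 ↦ option(option(tree(bool))).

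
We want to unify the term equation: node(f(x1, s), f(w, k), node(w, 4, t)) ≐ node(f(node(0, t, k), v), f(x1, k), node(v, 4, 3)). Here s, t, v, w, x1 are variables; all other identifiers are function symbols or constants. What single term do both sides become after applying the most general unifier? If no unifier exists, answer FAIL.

Decompose node/3: f(x1, s) ≐ f(node(0, t, k), v),  f(w, k) ≐ f(x1, k),  node(w, 4, t) ≐ node(v, 4, 3).
Decompose f/2: x1 ≐ node(0, t, k),  s ≐ v.
Bind x1 := node(0, t, k); substituting into the one remaining equation that mentions x1 gives: f(w, k) ≐ f(node(0, t, k), k).
Bind s := v; no other remaining equation mentions s.
Decompose f/2: w ≐ node(0, t, k),  k ≐ k.
Bind w := node(0, t, k); substituting into the one remaining equation that mentions w gives: node(node(0, t, k), 4, t) ≐ node(v, 4, 3).
Delete trivial equation k ≐ k.
Decompose node/3: node(0, t, k) ≐ v,  4 ≐ 4,  t ≐ 3.
Bind v := node(0, t, k); no other remaining equation mentions v. Substituting into the earlier binding gives s := node(0, t, k).
Delete trivial equation 4 ≐ 4.
Bind t := 3. Substituting into the earlier bindings gives x1 := node(0, 3, k), s := node(0, 3, k), w := node(0, 3, k), v := node(0, 3, k).
Applying the MGU to either side gives node(f(node(0, 3, k), node(0, 3, k)), f(node(0, 3, k), k), node(node(0, 3, k), 4, 3)).

node(f(node(0, 3, k), node(0, 3, k)), f(node(0, 3, k), k), node(node(0, 3, k), 4, 3))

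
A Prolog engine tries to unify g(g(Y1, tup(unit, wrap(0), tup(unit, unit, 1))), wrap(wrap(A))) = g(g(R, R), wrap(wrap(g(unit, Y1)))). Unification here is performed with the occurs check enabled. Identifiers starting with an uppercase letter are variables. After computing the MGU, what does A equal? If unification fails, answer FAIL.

Decompose g/2: g(Y1, tup(unit, wrap(0), tup(unit, unit, 1))) = g(R, R),  wrap(wrap(A)) = wrap(wrap(g(unit, Y1))).
Decompose g/2: Y1 = R,  tup(unit, wrap(0), tup(unit, unit, 1)) = R.
Bind Y1 := R; substituting into the one remaining equation that mentions Y1 gives: wrap(wrap(A)) = wrap(wrap(g(unit, R))).
Bind R := tup(unit, wrap(0), tup(unit, unit, 1)); substituting into the remaining equation gives: wrap(wrap(A)) = wrap(wrap(g(unit, tup(unit, wrap(0), tup(unit, unit, 1))))). Substituting into the earlier binding gives Y1 := tup(unit, wrap(0), tup(unit, unit, 1)).
Decompose wrap/1: wrap(A) = wrap(g(unit, tup(unit, wrap(0), tup(unit, unit, 1)))).
Decompose wrap/1: A = g(unit, tup(unit, wrap(0), tup(unit, unit, 1))).
Bind A := g(unit, tup(unit, wrap(0), tup(unit, unit, 1))).
MGU = { Y1 -> tup(unit, wrap(0), tup(unit, unit, 1)), R -> tup(unit, wrap(0), tup(unit, unit, 1)), A -> g(unit, tup(unit, wrap(0), tup(unit, unit, 1))) }, so A -> g(unit, tup(unit, wrap(0), tup(unit, unit, 1))).

g(unit, tup(unit, wrap(0), tup(unit, unit, 1)))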